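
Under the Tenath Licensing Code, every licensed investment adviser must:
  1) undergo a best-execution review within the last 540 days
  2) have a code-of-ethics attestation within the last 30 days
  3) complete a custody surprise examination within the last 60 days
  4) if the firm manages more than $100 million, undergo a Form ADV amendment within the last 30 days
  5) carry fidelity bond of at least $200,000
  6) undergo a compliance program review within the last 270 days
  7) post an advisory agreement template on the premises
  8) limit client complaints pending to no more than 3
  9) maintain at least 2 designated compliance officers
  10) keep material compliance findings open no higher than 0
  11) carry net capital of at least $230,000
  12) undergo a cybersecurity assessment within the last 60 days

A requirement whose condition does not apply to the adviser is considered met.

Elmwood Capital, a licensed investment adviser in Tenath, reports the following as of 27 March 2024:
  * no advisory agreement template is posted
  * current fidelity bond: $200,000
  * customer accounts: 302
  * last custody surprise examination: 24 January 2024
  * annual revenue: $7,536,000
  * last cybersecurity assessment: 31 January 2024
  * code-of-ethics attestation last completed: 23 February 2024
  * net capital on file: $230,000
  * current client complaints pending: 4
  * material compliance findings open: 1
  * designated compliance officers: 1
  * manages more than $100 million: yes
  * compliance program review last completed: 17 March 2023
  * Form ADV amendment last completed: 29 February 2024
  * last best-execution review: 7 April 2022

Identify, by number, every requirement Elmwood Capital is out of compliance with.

1. best-execution review 720 days ago vs limit 540 → not met
2. code-of-ethics attestation 33 days ago vs limit 30 → not met
3. custody surprise examination 63 days ago vs limit 60 → not met
4. condition 'manages more than $100 million' holds; Form ADV amendment 27 days ago vs limit 30 → met
5. fidelity bond $200,000 ≥ $200,000 → met
6. compliance program review 376 days ago vs limit 270 → not met
7. advisory agreement template absent → not met
8. client complaints pending 4 > 3 → not met
9. designated compliance officers 1 < 2 → not met
10. material compliance findings open 1 > 0 → not met
11. net capital $230,000 ≥ $230,000 → met
12. cybersecurity assessment 56 days ago vs limit 60 → met
Not met: 1, 2, 3, 6, 7, 8, 9, 10

1, 2, 3, 6, 7, 8, 9, 10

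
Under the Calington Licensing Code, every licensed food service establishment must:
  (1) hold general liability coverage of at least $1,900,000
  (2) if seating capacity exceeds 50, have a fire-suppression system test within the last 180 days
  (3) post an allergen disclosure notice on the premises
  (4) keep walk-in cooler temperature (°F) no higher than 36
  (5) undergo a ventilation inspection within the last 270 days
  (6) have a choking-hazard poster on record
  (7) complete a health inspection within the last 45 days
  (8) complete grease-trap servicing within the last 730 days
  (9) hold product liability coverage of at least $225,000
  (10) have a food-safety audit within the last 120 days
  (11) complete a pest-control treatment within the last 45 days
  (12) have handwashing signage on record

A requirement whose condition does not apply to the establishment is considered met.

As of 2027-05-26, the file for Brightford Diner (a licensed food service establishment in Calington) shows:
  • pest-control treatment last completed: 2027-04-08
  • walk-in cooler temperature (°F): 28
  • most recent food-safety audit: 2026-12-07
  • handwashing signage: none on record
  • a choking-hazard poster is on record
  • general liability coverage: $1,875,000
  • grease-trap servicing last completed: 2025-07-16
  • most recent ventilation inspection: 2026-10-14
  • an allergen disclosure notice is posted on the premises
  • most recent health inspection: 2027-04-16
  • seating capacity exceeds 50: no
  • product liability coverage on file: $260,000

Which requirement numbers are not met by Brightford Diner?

1, 10, 11, 12

1. general liability coverage $1,875,000 < $1,900,000 → not met
2. condition 'seating capacity exceeds 50' does not hold → requirement n/a → met
3. allergen disclosure notice present → met
4. walk-in cooler temperature (°F) 28 ≤ 36 → met
5. ventilation inspection 224 days ago vs limit 270 → met
6. choking-hazard poster present → met
7. health inspection 40 days ago vs limit 45 → met
8. grease-trap servicing 679 days ago vs limit 730 → met
9. product liability coverage $260,000 ≥ $225,000 → met
10. food-safety audit 170 days ago vs limit 120 → not met
11. pest-control treatment 48 days ago vs limit 45 → not met
12. handwashing signage absent → not met
Not met: 1, 10, 11, 12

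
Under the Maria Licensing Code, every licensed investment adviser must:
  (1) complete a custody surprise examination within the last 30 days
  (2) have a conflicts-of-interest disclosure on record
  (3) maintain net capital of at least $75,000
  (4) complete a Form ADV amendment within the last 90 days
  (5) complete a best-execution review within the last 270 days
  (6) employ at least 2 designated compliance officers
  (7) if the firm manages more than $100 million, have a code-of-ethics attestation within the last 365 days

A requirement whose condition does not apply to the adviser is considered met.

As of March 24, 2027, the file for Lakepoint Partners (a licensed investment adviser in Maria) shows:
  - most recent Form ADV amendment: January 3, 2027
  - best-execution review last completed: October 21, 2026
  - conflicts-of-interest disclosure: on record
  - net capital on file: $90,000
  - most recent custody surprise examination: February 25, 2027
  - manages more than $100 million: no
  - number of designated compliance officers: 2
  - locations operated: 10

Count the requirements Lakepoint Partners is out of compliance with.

1. custody surprise examination 27 days ago vs limit 30 → met
2. conflicts-of-interest disclosure present → met
3. net capital $90,000 ≥ $75,000 → met
4. Form ADV amendment 80 days ago vs limit 90 → met
5. best-execution review 154 days ago vs limit 270 → met
6. designated compliance officers 2 ≥ 2 → met
7. condition 'manages more than $100 million' does not hold → requirement n/a → met
Not met: 0 of 7

0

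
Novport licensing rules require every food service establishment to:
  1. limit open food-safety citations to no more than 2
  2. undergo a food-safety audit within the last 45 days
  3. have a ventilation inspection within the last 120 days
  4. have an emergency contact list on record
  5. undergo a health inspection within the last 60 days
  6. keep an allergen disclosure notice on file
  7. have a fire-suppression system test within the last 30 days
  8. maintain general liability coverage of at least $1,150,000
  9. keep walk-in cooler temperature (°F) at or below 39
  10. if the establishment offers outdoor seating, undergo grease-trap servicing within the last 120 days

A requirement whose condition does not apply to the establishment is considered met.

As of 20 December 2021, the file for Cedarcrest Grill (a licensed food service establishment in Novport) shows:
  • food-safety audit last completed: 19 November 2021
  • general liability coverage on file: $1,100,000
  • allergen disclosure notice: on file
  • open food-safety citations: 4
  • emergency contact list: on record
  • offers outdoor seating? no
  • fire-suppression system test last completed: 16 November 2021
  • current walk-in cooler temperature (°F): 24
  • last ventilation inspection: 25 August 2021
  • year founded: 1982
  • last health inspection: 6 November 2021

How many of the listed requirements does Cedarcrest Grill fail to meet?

1. open food-safety citations 4 > 2 → not met
2. food-safety audit 31 days ago vs limit 45 → met
3. ventilation inspection 117 days ago vs limit 120 → met
4. emergency contact list present → met
5. health inspection 44 days ago vs limit 60 → met
6. allergen disclosure notice present → met
7. fire-suppression system test 34 days ago vs limit 30 → not met
8. general liability coverage $1,100,000 < $1,150,000 → not met
9. walk-in cooler temperature (°F) 24 ≤ 39 → met
10. condition 'offers outdoor seating' does not hold → requirement n/a → met
Not met: 3 of 10

3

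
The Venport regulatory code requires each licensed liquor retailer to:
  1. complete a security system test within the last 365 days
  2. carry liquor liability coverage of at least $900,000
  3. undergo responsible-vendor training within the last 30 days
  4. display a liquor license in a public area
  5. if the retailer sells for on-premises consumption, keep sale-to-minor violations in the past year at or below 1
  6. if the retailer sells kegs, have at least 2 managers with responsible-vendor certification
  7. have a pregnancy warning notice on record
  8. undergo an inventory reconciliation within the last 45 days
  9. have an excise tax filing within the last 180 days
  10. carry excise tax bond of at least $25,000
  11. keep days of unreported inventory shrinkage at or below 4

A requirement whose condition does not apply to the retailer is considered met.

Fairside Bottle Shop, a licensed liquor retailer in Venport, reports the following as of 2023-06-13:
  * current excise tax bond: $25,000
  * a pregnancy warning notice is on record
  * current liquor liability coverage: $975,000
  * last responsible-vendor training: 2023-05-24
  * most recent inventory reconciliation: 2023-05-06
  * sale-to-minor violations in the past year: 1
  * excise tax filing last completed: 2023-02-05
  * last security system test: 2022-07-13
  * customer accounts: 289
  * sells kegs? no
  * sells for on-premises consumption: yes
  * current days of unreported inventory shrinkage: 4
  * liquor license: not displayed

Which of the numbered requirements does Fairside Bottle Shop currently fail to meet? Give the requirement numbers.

4

1. security system test 335 days ago vs limit 365 → met
2. liquor liability coverage $975,000 ≥ $900,000 → met
3. responsible-vendor training 20 days ago vs limit 30 → met
4. liquor license absent → not met
5. condition 'sells for on-premises consumption' holds; sale-to-minor violations in the past year 1 ≤ 1 → met
6. condition 'sells kegs' does not hold → requirement n/a → met
7. pregnancy warning notice present → met
8. inventory reconciliation 38 days ago vs limit 45 → met
9. excise tax filing 128 days ago vs limit 180 → met
10. excise tax bond $25,000 ≥ $25,000 → met
11. days of unreported inventory shrinkage 4 ≤ 4 → met
Not met: 4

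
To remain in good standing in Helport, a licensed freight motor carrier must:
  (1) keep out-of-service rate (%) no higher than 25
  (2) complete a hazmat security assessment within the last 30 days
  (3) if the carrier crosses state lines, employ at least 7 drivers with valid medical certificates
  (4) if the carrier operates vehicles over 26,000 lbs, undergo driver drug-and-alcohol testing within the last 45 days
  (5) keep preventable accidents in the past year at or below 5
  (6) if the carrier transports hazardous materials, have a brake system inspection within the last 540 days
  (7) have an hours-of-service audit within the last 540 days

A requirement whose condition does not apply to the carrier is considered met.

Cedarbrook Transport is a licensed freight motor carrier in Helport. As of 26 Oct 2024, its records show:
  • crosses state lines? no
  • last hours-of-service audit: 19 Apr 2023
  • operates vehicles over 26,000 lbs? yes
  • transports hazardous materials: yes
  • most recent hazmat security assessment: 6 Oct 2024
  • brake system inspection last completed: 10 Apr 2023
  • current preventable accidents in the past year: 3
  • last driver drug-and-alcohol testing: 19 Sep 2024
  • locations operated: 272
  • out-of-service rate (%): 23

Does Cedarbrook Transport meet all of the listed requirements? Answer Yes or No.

1. out-of-service rate (%) 23 ≤ 25 → met
2. hazmat security assessment 20 days ago vs limit 30 → met
3. condition 'crosses state lines' does not hold → requirement n/a → met
4. condition 'operates vehicles over 26,000 lbs' holds; driver drug-and-alcohol testing 37 days ago vs limit 45 → met
5. preventable accidents in the past year 3 ≤ 5 → met
6. condition 'transports hazardous materials' holds; brake system inspection 565 days ago vs limit 540 → not met
7. hours-of-service audit 556 days ago vs limit 540 → not met
Not met: 6, 7

No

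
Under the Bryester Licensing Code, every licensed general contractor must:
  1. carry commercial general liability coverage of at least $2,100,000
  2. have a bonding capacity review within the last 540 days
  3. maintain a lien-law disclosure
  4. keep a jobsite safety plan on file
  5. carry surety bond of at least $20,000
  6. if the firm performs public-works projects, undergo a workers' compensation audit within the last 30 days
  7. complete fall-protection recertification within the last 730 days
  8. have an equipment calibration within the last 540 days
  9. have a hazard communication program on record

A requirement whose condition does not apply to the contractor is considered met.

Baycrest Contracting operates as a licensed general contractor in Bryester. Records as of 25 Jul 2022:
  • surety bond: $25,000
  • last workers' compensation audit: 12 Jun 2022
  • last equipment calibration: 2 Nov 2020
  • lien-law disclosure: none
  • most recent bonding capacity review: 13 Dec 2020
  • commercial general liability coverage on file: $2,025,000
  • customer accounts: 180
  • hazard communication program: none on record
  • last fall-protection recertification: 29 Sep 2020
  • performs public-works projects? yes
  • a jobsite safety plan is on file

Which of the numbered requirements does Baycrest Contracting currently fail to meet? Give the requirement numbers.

1. commercial general liability coverage $2,025,000 < $2,100,000 → not met
2. bonding capacity review 589 days ago vs limit 540 → not met
3. lien-law disclosure absent → not met
4. jobsite safety plan present → met
5. surety bond $25,000 ≥ $20,000 → met
6. condition 'performs public-works projects' holds; workers' compensation audit 43 days ago vs limit 30 → not met
7. fall-protection recertification 664 days ago vs limit 730 → met
8. equipment calibration 630 days ago vs limit 540 → not met
9. hazard communication program absent → not met
Not met: 1, 2, 3, 6, 8, 9

1, 2, 3, 6, 8, 9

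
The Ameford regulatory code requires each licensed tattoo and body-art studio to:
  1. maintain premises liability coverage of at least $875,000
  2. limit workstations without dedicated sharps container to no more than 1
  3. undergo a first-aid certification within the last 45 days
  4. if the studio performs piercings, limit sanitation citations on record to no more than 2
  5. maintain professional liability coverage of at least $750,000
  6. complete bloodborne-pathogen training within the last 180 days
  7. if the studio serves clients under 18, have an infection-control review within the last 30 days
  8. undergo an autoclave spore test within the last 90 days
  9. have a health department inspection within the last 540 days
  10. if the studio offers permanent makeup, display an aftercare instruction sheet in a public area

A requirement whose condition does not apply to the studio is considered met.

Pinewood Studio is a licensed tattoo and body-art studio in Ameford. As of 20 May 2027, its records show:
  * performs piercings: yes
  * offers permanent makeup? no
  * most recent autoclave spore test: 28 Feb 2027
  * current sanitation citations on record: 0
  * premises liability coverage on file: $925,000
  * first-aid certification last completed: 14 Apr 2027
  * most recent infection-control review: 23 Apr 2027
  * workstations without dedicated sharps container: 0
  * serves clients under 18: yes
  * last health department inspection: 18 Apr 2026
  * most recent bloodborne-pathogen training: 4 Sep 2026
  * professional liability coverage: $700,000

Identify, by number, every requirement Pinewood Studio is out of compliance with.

5, 6

1. premises liability coverage $925,000 ≥ $875,000 → met
2. workstations without dedicated sharps container 0 ≤ 1 → met
3. first-aid certification 36 days ago vs limit 45 → met
4. condition 'performs piercings' holds; sanitation citations on record 0 ≤ 2 → met
5. professional liability coverage $700,000 < $750,000 → not met
6. bloodborne-pathogen training 258 days ago vs limit 180 → not met
7. condition 'serves clients under 18' holds; infection-control review 27 days ago vs limit 30 → met
8. autoclave spore test 81 days ago vs limit 90 → met
9. health department inspection 397 days ago vs limit 540 → met
10. condition 'offers permanent makeup' does not hold → requirement n/a → met
Not met: 5, 6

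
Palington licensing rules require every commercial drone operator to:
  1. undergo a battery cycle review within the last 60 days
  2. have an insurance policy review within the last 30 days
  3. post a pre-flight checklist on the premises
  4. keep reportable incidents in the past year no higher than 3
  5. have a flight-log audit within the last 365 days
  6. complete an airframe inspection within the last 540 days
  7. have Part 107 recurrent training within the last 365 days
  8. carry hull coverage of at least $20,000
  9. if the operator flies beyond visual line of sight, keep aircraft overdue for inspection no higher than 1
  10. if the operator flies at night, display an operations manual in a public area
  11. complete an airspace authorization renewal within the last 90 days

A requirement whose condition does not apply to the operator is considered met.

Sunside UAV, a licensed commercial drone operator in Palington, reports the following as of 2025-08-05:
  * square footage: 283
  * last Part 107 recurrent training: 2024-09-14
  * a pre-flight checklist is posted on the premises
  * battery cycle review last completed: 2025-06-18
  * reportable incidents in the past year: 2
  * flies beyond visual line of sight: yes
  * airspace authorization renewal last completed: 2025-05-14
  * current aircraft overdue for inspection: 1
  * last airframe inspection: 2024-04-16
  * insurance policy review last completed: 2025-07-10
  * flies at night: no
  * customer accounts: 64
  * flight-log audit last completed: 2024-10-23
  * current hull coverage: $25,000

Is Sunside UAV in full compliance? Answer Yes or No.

1. battery cycle review 48 days ago vs limit 60 → met
2. insurance policy review 26 days ago vs limit 30 → met
3. pre-flight checklist present → met
4. reportable incidents in the past year 2 ≤ 3 → met
5. flight-log audit 286 days ago vs limit 365 → met
6. airframe inspection 476 days ago vs limit 540 → met
7. Part 107 recurrent training 325 days ago vs limit 365 → met
8. hull coverage $25,000 ≥ $20,000 → met
9. condition 'flies beyond visual line of sight' holds; aircraft overdue for inspection 1 ≤ 1 → met
10. condition 'flies at night' does not hold → requirement n/a → met
11. airspace authorization renewal 83 days ago vs limit 90 → met
All met.

Yes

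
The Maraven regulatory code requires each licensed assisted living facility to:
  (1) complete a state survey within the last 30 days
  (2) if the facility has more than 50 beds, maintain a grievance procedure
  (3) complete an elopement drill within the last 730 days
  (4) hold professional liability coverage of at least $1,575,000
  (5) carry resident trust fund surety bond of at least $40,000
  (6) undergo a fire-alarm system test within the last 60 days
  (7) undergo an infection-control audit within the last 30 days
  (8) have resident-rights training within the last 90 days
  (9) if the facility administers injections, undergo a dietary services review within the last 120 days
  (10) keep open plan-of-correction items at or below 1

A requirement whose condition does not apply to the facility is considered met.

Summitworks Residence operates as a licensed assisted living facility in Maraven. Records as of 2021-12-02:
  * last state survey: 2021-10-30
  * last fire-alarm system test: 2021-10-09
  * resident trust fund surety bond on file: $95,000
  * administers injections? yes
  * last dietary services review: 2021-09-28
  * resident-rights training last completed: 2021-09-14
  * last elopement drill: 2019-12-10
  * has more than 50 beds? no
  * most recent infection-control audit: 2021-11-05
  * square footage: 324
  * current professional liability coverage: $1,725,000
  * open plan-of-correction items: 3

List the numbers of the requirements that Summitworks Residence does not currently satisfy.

1. state survey 33 days ago vs limit 30 → not met
2. condition 'has more than 50 beds' does not hold → requirement n/a → met
3. elopement drill 723 days ago vs limit 730 → met
4. professional liability coverage $1,725,000 ≥ $1,575,000 → met
5. resident trust fund surety bond $95,000 ≥ $40,000 → met
6. fire-alarm system test 54 days ago vs limit 60 → met
7. infection-control audit 27 days ago vs limit 30 → met
8. resident-rights training 79 days ago vs limit 90 → met
9. condition 'administers injections' holds; dietary services review 65 days ago vs limit 120 → met
10. open plan-of-correction items 3 > 1 → not met
Not met: 1, 10

1, 10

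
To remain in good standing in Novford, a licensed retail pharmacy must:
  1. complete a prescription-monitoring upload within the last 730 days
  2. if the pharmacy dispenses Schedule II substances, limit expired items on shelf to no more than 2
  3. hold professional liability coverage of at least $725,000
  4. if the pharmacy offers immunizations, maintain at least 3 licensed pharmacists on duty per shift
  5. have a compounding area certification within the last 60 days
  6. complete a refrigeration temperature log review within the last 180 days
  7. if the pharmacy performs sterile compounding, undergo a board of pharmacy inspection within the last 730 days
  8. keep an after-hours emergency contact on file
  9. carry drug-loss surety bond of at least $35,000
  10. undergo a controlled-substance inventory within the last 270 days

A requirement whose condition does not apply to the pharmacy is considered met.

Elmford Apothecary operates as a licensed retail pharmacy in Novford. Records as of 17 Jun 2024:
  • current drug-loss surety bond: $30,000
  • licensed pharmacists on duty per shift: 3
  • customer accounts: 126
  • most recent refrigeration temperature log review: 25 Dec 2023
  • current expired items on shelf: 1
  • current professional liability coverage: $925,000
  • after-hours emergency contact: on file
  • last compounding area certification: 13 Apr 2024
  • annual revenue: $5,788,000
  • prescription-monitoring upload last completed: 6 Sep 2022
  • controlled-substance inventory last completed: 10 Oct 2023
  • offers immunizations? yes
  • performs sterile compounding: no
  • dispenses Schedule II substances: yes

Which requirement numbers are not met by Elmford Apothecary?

1. prescription-monitoring upload 650 days ago vs limit 730 → met
2. condition 'dispenses Schedule II substances' holds; expired items on shelf 1 ≤ 2 → met
3. professional liability coverage $925,000 ≥ $725,000 → met
4. condition 'offers immunizations' holds; licensed pharmacists on duty per shift 3 ≥ 3 → met
5. compounding area certification 65 days ago vs limit 60 → not met
6. refrigeration temperature log review 175 days ago vs limit 180 → met
7. condition 'performs sterile compounding' does not hold → requirement n/a → met
8. after-hours emergency contact present → met
9. drug-loss surety bond $30,000 < $35,000 → not met
10. controlled-substance inventory 251 days ago vs limit 270 → met
Not met: 5, 9

5, 9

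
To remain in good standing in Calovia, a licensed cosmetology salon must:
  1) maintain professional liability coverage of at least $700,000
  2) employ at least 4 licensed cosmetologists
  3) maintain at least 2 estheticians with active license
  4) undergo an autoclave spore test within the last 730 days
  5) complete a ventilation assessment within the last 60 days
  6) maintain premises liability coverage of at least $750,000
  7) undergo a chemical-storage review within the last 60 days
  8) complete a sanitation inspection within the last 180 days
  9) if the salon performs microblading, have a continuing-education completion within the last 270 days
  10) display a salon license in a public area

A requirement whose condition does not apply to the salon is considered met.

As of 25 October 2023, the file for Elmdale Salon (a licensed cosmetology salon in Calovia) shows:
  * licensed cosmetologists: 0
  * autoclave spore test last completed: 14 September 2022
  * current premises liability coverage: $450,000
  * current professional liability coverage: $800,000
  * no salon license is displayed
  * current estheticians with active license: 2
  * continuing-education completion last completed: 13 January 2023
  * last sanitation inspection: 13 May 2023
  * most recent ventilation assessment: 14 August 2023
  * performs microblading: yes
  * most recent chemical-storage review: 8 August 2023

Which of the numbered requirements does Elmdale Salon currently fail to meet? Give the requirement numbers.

2, 5, 6, 7, 9, 10

1. professional liability coverage $800,000 ≥ $700,000 → met
2. licensed cosmetologists 0 < 4 → not met
3. estheticians with active license 2 ≥ 2 → met
4. autoclave spore test 406 days ago vs limit 730 → met
5. ventilation assessment 72 days ago vs limit 60 → not met
6. premises liability coverage $450,000 < $750,000 → not met
7. chemical-storage review 78 days ago vs limit 60 → not met
8. sanitation inspection 165 days ago vs limit 180 → met
9. condition 'performs microblading' holds; continuing-education completion 285 days ago vs limit 270 → not met
10. salon license absent → not met
Not met: 2, 5, 6, 7, 9, 10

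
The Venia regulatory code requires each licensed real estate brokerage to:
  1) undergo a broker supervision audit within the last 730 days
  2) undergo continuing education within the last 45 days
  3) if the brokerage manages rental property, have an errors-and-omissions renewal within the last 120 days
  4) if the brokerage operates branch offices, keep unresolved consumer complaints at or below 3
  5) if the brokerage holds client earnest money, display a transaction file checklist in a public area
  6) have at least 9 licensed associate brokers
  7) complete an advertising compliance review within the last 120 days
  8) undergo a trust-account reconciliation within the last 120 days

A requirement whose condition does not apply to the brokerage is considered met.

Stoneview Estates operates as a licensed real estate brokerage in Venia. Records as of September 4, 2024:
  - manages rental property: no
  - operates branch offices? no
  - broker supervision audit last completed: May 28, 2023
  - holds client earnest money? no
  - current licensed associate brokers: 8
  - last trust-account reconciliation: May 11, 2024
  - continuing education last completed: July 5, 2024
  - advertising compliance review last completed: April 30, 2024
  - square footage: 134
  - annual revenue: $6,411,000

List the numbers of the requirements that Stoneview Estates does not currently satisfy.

2, 6, 7

1. broker supervision audit 465 days ago vs limit 730 → met
2. continuing education 61 days ago vs limit 45 → not met
3. condition 'manages rental property' does not hold → requirement n/a → met
4. condition 'operates branch offices' does not hold → requirement n/a → met
5. condition 'holds client earnest money' does not hold → requirement n/a → met
6. licensed associate brokers 8 < 9 → not met
7. advertising compliance review 127 days ago vs limit 120 → not met
8. trust-account reconciliation 116 days ago vs limit 120 → met
Not met: 2, 6, 7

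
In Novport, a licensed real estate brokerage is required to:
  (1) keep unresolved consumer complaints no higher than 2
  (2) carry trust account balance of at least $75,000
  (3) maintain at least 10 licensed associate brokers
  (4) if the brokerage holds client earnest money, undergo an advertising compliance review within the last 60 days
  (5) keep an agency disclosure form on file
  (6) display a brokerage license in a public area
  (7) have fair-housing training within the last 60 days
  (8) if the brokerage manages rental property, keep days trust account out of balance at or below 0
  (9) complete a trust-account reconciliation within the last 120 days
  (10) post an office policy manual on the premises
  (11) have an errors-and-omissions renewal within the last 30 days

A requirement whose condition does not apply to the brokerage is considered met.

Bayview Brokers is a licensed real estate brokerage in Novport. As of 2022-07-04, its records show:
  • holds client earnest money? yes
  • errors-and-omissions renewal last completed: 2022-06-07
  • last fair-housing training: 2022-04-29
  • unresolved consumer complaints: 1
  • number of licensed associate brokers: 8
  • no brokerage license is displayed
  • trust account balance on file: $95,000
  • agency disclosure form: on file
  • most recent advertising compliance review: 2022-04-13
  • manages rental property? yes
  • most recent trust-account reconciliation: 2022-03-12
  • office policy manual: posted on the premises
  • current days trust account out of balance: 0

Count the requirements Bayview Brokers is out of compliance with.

4

1. unresolved consumer complaints 1 ≤ 2 → met
2. trust account balance $95,000 ≥ $75,000 → met
3. licensed associate brokers 8 < 10 → not met
4. condition 'holds client earnest money' holds; advertising compliance review 82 days ago vs limit 60 → not met
5. agency disclosure form present → met
6. brokerage license absent → not met
7. fair-housing training 66 days ago vs limit 60 → not met
8. condition 'manages rental property' holds; days trust account out of balance 0 ≤ 0 → met
9. trust-account reconciliation 114 days ago vs limit 120 → met
10. office policy manual present → met
11. errors-and-omissions renewal 27 days ago vs limit 30 → met
Not met: 4 of 11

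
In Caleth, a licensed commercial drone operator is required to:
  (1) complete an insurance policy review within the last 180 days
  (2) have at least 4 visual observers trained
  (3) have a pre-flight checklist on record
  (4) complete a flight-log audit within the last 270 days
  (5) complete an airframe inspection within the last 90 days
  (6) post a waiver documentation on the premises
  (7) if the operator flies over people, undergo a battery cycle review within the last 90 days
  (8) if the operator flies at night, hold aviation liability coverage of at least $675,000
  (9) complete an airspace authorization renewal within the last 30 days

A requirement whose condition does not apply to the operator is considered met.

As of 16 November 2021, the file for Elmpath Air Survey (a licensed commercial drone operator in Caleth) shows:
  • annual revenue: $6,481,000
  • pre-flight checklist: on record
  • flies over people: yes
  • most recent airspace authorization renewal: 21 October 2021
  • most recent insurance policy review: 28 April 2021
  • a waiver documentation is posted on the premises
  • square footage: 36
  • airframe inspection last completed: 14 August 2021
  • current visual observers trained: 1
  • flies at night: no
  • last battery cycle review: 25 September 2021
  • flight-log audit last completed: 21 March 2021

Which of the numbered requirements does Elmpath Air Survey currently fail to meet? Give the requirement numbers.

1, 2, 5

1. insurance policy review 202 days ago vs limit 180 → not met
2. visual observers trained 1 < 4 → not met
3. pre-flight checklist present → met
4. flight-log audit 240 days ago vs limit 270 → met
5. airframe inspection 94 days ago vs limit 90 → not met
6. waiver documentation present → met
7. condition 'flies over people' holds; battery cycle review 52 days ago vs limit 90 → met
8. condition 'flies at night' does not hold → requirement n/a → met
9. airspace authorization renewal 26 days ago vs limit 30 → met
Not met: 1, 2, 5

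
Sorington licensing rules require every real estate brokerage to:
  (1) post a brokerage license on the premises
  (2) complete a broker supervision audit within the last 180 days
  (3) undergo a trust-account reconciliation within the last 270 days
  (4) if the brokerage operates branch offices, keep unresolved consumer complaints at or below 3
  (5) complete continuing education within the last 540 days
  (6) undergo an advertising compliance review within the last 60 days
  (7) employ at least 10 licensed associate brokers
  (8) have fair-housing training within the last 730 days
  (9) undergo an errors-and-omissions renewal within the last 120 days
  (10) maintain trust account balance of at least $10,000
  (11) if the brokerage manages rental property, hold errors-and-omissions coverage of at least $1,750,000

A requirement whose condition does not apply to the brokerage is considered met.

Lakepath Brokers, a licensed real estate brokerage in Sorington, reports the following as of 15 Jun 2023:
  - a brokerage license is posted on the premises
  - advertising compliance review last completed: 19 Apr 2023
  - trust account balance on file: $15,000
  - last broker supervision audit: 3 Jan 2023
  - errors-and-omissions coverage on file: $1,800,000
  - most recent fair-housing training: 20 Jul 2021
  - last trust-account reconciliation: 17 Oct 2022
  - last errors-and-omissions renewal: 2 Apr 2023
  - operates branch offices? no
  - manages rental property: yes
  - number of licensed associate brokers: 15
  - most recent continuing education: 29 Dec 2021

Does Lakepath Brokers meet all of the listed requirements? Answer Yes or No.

Yes

1. brokerage license present → met
2. broker supervision audit 163 days ago vs limit 180 → met
3. trust-account reconciliation 241 days ago vs limit 270 → met
4. condition 'operates branch offices' does not hold → requirement n/a → met
5. continuing education 533 days ago vs limit 540 → met
6. advertising compliance review 57 days ago vs limit 60 → met
7. licensed associate brokers 15 ≥ 10 → met
8. fair-housing training 695 days ago vs limit 730 → met
9. errors-and-omissions renewal 74 days ago vs limit 120 → met
10. trust account balance $15,000 ≥ $10,000 → met
11. condition 'manages rental property' holds; errors-and-omissions coverage $1,800,000 ≥ $1,750,000 → met
All met.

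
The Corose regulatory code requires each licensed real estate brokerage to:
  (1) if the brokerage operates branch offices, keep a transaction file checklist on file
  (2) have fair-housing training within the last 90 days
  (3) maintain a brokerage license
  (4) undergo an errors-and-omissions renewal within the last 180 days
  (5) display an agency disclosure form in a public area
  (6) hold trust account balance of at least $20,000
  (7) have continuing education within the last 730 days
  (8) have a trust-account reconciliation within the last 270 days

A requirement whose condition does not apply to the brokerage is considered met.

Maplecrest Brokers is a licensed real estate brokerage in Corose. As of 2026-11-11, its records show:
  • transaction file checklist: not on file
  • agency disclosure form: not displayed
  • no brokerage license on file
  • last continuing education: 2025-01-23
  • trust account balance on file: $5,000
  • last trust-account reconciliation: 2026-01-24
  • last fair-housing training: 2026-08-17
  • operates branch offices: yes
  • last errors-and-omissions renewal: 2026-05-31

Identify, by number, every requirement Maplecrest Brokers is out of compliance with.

1. condition 'operates branch offices' holds; transaction file checklist absent → not met
2. fair-housing training 86 days ago vs limit 90 → met
3. brokerage license absent → not met
4. errors-and-omissions renewal 164 days ago vs limit 180 → met
5. agency disclosure form absent → not met
6. trust account balance $5,000 < $20,000 → not met
7. continuing education 657 days ago vs limit 730 → met
8. trust-account reconciliation 291 days ago vs limit 270 → not met
Not met: 1, 3, 5, 6, 8

1, 3, 5, 6, 8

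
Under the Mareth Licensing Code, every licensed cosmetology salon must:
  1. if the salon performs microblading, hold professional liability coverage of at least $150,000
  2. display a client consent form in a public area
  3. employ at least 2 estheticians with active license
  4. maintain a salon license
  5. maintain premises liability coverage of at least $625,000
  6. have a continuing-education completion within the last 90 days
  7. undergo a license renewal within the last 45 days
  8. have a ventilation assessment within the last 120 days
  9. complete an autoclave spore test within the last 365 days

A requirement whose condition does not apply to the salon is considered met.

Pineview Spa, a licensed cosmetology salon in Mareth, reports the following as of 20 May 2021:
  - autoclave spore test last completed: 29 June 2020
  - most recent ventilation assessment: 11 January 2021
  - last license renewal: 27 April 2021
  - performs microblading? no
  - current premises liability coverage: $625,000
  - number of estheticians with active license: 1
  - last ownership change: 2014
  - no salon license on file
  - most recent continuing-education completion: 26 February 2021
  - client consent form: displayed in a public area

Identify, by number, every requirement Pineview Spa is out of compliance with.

3, 4, 8

1. condition 'performs microblading' does not hold → requirement n/a → met
2. client consent form present → met
3. estheticians with active license 1 < 2 → not met
4. salon license absent → not met
5. premises liability coverage $625,000 ≥ $625,000 → met
6. continuing-education completion 83 days ago vs limit 90 → met
7. license renewal 23 days ago vs limit 45 → met
8. ventilation assessment 129 days ago vs limit 120 → not met
9. autoclave spore test 325 days ago vs limit 365 → met
Not met: 3, 4, 8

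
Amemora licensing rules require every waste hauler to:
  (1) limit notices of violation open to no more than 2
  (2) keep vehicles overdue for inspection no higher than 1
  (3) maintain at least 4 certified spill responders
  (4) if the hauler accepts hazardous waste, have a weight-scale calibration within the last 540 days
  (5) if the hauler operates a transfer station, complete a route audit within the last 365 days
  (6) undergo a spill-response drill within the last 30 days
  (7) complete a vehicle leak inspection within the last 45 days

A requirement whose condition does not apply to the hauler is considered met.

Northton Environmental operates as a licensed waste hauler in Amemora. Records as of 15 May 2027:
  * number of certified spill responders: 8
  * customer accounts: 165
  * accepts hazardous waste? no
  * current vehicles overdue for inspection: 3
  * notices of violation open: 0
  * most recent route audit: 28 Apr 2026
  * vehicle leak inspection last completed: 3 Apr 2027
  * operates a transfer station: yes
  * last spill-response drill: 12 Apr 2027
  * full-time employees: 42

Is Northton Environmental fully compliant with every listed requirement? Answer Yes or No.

1. notices of violation open 0 ≤ 2 → met
2. vehicles overdue for inspection 3 > 1 → not met
3. certified spill responders 8 ≥ 4 → met
4. condition 'accepts hazardous waste' does not hold → requirement n/a → met
5. condition 'operates a transfer station' holds; route audit 382 days ago vs limit 365 → not met
6. spill-response drill 33 days ago vs limit 30 → not met
7. vehicle leak inspection 42 days ago vs limit 45 → met
Not met: 2, 5, 6

No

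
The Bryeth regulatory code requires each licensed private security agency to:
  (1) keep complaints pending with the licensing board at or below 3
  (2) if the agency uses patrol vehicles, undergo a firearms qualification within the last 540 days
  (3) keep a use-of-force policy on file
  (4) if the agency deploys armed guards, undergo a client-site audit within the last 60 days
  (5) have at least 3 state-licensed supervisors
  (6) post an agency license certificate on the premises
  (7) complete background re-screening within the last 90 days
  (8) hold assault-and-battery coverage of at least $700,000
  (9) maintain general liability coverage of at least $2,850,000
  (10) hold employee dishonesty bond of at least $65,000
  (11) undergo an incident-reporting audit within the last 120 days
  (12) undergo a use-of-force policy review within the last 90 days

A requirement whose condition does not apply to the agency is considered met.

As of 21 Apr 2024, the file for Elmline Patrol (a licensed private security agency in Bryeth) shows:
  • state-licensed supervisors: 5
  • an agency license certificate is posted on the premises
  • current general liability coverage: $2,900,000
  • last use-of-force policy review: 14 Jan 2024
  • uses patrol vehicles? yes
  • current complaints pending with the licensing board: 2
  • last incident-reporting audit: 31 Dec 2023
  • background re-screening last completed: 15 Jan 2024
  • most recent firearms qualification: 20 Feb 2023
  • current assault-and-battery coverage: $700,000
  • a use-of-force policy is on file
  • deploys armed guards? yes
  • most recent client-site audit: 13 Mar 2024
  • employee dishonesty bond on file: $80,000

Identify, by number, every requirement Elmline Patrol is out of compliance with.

7, 12

1. complaints pending with the licensing board 2 ≤ 3 → met
2. condition 'uses patrol vehicles' holds; firearms qualification 426 days ago vs limit 540 → met
3. use-of-force policy present → met
4. condition 'deploys armed guards' holds; client-site audit 39 days ago vs limit 60 → met
5. state-licensed supervisors 5 ≥ 3 → met
6. agency license certificate present → met
7. background re-screening 97 days ago vs limit 90 → not met
8. assault-and-battery coverage $700,000 ≥ $700,000 → met
9. general liability coverage $2,900,000 ≥ $2,850,000 → met
10. employee dishonesty bond $80,000 ≥ $65,000 → met
11. incident-reporting audit 112 days ago vs limit 120 → met
12. use-of-force policy review 98 days ago vs limit 90 → not met
Not met: 7, 12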